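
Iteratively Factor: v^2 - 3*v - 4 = (v - 4)*(v + 1)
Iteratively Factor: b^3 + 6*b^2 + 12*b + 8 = (b + 2)*(b^2 + 4*b + 4) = (b + 2)^2*(b + 2)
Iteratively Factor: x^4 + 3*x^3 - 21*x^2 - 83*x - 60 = (x + 4)*(x^3 - x^2 - 17*x - 15) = (x + 3)*(x + 4)*(x^2 - 4*x - 5) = (x + 1)*(x + 3)*(x + 4)*(x - 5)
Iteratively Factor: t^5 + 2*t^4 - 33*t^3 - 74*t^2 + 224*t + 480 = (t + 4)*(t^4 - 2*t^3 - 25*t^2 + 26*t + 120) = (t - 5)*(t + 4)*(t^3 + 3*t^2 - 10*t - 24) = (t - 5)*(t - 3)*(t + 4)*(t^2 + 6*t + 8) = (t - 5)*(t - 3)*(t + 2)*(t + 4)*(t + 4)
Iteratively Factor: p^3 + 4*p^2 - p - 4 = (p - 1)*(p^2 + 5*p + 4) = (p - 1)*(p + 4)*(p + 1)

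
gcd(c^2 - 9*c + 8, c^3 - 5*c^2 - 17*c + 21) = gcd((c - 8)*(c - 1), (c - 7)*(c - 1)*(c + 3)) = c - 1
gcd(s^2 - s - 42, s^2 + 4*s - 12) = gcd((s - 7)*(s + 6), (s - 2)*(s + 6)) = s + 6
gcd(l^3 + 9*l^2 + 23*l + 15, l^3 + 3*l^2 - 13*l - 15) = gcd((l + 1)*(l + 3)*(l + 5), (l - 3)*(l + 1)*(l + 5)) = l^2 + 6*l + 5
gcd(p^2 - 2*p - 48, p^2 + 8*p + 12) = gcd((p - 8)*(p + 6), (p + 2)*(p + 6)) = p + 6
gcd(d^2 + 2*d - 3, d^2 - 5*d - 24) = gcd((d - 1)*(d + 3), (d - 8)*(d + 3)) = d + 3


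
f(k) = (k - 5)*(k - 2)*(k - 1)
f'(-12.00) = 641.00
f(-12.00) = -3094.00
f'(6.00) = 29.00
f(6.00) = 20.00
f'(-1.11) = 38.46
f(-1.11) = -40.09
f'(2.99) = -4.02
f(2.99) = -3.96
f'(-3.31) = 102.83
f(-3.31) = -190.18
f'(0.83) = 5.79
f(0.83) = -0.83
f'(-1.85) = 56.87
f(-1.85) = -75.16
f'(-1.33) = 43.59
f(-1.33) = -49.11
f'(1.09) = 3.12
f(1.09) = 0.32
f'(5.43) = 18.57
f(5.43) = 6.53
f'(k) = (k - 5)*(k - 2) + (k - 5)*(k - 1) + (k - 2)*(k - 1)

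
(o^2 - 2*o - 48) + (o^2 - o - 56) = 2*o^2 - 3*o - 104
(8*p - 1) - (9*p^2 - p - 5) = -9*p^2 + 9*p + 4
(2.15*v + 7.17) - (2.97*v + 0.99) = 6.18 - 0.82*v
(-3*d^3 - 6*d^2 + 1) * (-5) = 15*d^3 + 30*d^2 - 5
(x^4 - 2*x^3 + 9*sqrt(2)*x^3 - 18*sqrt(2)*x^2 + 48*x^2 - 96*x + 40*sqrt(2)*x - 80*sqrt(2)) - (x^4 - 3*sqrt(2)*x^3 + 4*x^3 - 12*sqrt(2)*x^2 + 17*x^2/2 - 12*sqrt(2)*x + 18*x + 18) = -6*x^3 + 12*sqrt(2)*x^3 - 6*sqrt(2)*x^2 + 79*x^2/2 - 114*x + 52*sqrt(2)*x - 80*sqrt(2) - 18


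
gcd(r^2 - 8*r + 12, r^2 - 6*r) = r - 6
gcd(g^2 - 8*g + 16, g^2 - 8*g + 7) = 1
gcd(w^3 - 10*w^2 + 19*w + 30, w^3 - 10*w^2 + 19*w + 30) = w^3 - 10*w^2 + 19*w + 30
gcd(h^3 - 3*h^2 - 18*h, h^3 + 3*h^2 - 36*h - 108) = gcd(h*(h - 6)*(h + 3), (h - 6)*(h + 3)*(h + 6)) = h^2 - 3*h - 18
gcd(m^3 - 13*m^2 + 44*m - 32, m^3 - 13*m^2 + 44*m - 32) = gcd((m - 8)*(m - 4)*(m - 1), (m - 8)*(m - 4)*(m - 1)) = m^3 - 13*m^2 + 44*m - 32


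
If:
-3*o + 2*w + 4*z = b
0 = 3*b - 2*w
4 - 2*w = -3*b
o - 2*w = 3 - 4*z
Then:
No Solution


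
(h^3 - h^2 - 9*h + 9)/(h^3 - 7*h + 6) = (h - 3)/(h - 2)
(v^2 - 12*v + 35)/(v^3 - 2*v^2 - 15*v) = (v - 7)/(v*(v + 3))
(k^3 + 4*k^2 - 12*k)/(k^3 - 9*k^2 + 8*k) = (k^2 + 4*k - 12)/(k^2 - 9*k + 8)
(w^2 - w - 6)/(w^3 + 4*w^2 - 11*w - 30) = 1/(w + 5)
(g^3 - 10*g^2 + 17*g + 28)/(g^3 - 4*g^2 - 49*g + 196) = (g + 1)/(g + 7)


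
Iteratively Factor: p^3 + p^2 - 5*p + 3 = (p + 3)*(p^2 - 2*p + 1) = (p - 1)*(p + 3)*(p - 1)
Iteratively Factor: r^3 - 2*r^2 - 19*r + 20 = (r - 5)*(r^2 + 3*r - 4) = (r - 5)*(r + 4)*(r - 1)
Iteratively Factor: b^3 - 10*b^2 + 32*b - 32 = (b - 2)*(b^2 - 8*b + 16) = (b - 4)*(b - 2)*(b - 4)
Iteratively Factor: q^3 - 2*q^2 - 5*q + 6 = (q + 2)*(q^2 - 4*q + 3) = (q - 3)*(q + 2)*(q - 1)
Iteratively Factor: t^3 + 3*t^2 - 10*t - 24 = (t - 3)*(t^2 + 6*t + 8) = (t - 3)*(t + 4)*(t + 2)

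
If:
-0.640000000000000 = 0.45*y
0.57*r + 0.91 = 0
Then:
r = -1.60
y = -1.42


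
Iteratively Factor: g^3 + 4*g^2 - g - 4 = (g + 1)*(g^2 + 3*g - 4) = (g + 1)*(g + 4)*(g - 1)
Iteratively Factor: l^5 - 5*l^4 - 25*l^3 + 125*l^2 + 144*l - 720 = (l + 3)*(l^4 - 8*l^3 - l^2 + 128*l - 240) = (l - 3)*(l + 3)*(l^3 - 5*l^2 - 16*l + 80) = (l - 5)*(l - 3)*(l + 3)*(l^2 - 16) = (l - 5)*(l - 3)*(l + 3)*(l + 4)*(l - 4)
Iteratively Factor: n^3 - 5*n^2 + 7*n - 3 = (n - 3)*(n^2 - 2*n + 1) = (n - 3)*(n - 1)*(n - 1)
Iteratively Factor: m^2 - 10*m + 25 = (m - 5)*(m - 5)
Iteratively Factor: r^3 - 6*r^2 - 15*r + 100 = (r + 4)*(r^2 - 10*r + 25) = (r - 5)*(r + 4)*(r - 5)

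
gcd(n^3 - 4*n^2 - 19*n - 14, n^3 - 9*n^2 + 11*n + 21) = n^2 - 6*n - 7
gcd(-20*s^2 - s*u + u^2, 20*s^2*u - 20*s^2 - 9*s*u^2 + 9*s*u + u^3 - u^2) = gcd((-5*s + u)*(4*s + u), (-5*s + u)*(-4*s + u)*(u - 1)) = 5*s - u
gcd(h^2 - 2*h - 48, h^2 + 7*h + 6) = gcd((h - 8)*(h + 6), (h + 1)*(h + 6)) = h + 6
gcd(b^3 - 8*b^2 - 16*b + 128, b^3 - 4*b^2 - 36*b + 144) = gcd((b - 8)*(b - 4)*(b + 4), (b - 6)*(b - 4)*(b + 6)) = b - 4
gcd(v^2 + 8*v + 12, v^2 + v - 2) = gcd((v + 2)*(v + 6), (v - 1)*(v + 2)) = v + 2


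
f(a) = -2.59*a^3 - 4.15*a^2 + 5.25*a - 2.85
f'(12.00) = -1213.23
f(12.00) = -5012.97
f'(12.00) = -1213.23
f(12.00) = -5012.97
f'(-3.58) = -64.62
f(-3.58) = 44.00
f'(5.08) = -237.43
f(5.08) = -422.82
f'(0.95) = -9.65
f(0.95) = -3.83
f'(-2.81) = -32.78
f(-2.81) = 7.10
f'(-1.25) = 3.48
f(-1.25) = -10.84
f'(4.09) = -158.67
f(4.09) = -228.00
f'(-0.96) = 6.06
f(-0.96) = -9.42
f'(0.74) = -5.15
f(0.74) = -2.29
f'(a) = -7.77*a^2 - 8.3*a + 5.25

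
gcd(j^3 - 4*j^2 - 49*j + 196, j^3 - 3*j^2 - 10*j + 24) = j - 4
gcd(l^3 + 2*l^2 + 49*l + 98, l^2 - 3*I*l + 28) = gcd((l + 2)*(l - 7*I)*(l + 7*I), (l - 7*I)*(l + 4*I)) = l - 7*I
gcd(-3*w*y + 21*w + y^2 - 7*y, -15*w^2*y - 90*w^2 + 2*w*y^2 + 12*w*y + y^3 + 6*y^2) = -3*w + y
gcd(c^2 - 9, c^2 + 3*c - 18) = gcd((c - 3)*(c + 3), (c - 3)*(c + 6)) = c - 3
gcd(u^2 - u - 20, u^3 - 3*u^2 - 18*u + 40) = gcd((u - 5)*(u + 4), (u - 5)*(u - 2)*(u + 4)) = u^2 - u - 20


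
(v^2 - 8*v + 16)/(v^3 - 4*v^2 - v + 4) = (v - 4)/(v^2 - 1)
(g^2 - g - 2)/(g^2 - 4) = (g + 1)/(g + 2)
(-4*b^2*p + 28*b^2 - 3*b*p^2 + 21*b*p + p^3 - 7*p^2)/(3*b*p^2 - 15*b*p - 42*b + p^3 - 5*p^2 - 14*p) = (-4*b^2 - 3*b*p + p^2)/(3*b*p + 6*b + p^2 + 2*p)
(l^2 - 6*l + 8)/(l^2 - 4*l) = (l - 2)/l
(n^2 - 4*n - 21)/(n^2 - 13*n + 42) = (n + 3)/(n - 6)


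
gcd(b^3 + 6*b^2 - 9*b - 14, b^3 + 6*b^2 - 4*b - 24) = b - 2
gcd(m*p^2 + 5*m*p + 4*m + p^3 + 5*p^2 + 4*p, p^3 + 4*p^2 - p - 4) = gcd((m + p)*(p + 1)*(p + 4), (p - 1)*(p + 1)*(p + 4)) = p^2 + 5*p + 4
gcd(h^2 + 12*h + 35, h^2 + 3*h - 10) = h + 5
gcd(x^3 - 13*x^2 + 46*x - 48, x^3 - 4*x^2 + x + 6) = x^2 - 5*x + 6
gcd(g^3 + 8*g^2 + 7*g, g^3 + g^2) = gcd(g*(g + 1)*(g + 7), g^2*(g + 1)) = g^2 + g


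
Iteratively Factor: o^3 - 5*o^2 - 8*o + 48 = (o + 3)*(o^2 - 8*o + 16) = (o - 4)*(o + 3)*(o - 4)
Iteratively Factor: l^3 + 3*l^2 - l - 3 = (l + 3)*(l^2 - 1) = (l + 1)*(l + 3)*(l - 1)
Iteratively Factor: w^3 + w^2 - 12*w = (w)*(w^2 + w - 12) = w*(w - 3)*(w + 4)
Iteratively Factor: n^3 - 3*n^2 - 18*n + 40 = (n + 4)*(n^2 - 7*n + 10) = (n - 5)*(n + 4)*(n - 2)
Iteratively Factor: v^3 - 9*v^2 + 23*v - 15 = (v - 5)*(v^2 - 4*v + 3) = (v - 5)*(v - 3)*(v - 1)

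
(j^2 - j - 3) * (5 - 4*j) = -4*j^3 + 9*j^2 + 7*j - 15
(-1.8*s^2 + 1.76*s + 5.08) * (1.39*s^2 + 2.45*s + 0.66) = -2.502*s^4 - 1.9636*s^3 + 10.1852*s^2 + 13.6076*s + 3.3528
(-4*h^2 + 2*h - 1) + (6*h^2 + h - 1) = 2*h^2 + 3*h - 2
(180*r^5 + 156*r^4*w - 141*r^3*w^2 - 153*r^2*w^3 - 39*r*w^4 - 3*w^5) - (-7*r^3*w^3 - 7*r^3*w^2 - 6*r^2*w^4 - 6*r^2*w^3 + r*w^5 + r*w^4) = 180*r^5 + 156*r^4*w + 7*r^3*w^3 - 134*r^3*w^2 + 6*r^2*w^4 - 147*r^2*w^3 - r*w^5 - 40*r*w^4 - 3*w^5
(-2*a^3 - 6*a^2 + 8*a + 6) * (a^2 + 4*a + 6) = -2*a^5 - 14*a^4 - 28*a^3 + 2*a^2 + 72*a + 36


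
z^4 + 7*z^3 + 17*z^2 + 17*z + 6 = (z + 1)^2*(z + 2)*(z + 3)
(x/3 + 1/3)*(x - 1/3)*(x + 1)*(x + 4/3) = x^4/3 + x^3 + 23*x^2/27 + x/27 - 4/27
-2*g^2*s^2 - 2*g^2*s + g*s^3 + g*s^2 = s*(-2*g + s)*(g*s + g)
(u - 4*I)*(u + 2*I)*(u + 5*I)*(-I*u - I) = -I*u^4 + 3*u^3 - I*u^3 + 3*u^2 - 18*I*u^2 + 40*u - 18*I*u + 40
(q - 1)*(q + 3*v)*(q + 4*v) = q^3 + 7*q^2*v - q^2 + 12*q*v^2 - 7*q*v - 12*v^2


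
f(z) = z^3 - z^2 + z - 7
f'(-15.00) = 706.00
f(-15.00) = -3622.00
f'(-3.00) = 34.00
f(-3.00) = -46.00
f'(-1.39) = 9.58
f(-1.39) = -13.01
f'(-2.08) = 18.14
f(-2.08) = -22.41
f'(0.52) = 0.77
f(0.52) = -6.61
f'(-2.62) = 26.83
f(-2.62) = -34.47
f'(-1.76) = 13.81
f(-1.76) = -17.31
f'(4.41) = 50.52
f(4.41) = 63.73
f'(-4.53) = 71.62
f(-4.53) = -125.01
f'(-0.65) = 3.57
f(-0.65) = -8.35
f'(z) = 3*z^2 - 2*z + 1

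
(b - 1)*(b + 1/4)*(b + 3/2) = b^3 + 3*b^2/4 - 11*b/8 - 3/8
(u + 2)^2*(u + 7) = u^3 + 11*u^2 + 32*u + 28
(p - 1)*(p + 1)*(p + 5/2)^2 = p^4 + 5*p^3 + 21*p^2/4 - 5*p - 25/4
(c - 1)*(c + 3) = c^2 + 2*c - 3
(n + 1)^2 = n^2 + 2*n + 1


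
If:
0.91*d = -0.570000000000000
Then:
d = -0.63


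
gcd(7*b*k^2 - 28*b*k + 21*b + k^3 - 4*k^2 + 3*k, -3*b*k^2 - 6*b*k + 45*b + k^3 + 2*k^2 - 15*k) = k - 3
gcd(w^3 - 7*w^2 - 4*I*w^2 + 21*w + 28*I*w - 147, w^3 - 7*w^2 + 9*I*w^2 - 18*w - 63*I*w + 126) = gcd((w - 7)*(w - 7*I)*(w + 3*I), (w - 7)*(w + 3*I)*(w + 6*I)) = w^2 + w*(-7 + 3*I) - 21*I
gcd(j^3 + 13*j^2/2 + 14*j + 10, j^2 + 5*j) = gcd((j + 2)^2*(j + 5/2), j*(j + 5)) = 1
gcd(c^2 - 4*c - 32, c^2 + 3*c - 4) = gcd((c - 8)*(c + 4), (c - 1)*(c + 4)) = c + 4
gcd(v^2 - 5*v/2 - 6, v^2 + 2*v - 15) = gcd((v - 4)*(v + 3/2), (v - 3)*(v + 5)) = 1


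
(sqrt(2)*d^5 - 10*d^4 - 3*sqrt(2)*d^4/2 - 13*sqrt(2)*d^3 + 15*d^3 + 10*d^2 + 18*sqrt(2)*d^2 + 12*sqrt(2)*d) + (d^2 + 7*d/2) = sqrt(2)*d^5 - 10*d^4 - 3*sqrt(2)*d^4/2 - 13*sqrt(2)*d^3 + 15*d^3 + 11*d^2 + 18*sqrt(2)*d^2 + 7*d/2 + 12*sqrt(2)*d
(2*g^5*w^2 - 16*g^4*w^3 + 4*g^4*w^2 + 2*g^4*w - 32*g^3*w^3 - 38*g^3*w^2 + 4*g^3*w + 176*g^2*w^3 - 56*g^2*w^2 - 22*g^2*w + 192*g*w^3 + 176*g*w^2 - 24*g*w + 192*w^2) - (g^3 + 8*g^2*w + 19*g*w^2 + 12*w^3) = 2*g^5*w^2 - 16*g^4*w^3 + 4*g^4*w^2 + 2*g^4*w - 32*g^3*w^3 - 38*g^3*w^2 + 4*g^3*w - g^3 + 176*g^2*w^3 - 56*g^2*w^2 - 30*g^2*w + 192*g*w^3 + 157*g*w^2 - 24*g*w - 12*w^3 + 192*w^2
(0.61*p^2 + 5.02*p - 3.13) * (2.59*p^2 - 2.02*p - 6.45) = 1.5799*p^4 + 11.7696*p^3 - 22.1816*p^2 - 26.0564*p + 20.1885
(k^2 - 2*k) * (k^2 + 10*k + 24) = k^4 + 8*k^3 + 4*k^2 - 48*k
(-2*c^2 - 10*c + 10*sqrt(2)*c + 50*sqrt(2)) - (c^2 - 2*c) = -3*c^2 - 8*c + 10*sqrt(2)*c + 50*sqrt(2)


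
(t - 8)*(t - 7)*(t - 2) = t^3 - 17*t^2 + 86*t - 112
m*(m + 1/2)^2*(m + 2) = m^4 + 3*m^3 + 9*m^2/4 + m/2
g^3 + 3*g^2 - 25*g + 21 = (g - 3)*(g - 1)*(g + 7)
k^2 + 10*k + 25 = (k + 5)^2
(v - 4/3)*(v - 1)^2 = v^3 - 10*v^2/3 + 11*v/3 - 4/3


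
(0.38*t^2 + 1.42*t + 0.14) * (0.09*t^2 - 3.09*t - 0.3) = 0.0342*t^4 - 1.0464*t^3 - 4.4892*t^2 - 0.8586*t - 0.042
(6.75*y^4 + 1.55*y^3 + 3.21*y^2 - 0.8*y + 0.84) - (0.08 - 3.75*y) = 6.75*y^4 + 1.55*y^3 + 3.21*y^2 + 2.95*y + 0.76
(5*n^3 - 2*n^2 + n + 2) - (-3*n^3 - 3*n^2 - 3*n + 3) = 8*n^3 + n^2 + 4*n - 1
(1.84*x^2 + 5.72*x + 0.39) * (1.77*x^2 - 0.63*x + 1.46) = 3.2568*x^4 + 8.9652*x^3 - 0.2269*x^2 + 8.1055*x + 0.5694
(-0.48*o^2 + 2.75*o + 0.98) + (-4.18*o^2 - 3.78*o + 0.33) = -4.66*o^2 - 1.03*o + 1.31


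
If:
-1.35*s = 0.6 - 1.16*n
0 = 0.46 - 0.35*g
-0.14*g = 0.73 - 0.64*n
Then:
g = 1.31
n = 1.43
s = 0.78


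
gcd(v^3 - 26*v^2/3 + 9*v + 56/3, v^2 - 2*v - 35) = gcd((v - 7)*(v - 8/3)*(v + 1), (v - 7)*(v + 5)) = v - 7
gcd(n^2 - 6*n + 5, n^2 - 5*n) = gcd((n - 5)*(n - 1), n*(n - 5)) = n - 5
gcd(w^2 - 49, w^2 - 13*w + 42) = w - 7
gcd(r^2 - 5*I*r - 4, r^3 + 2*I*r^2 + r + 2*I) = r - I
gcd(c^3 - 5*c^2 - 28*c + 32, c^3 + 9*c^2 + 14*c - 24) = c^2 + 3*c - 4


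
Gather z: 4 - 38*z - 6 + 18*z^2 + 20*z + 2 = 18*z^2 - 18*z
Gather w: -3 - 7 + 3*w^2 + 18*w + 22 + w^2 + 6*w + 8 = 4*w^2 + 24*w + 20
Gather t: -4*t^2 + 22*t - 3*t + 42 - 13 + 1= -4*t^2 + 19*t + 30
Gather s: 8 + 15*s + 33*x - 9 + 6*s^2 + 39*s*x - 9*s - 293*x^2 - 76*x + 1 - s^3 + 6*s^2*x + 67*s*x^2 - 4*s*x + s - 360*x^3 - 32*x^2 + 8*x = -s^3 + s^2*(6*x + 6) + s*(67*x^2 + 35*x + 7) - 360*x^3 - 325*x^2 - 35*x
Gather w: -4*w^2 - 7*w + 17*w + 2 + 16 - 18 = -4*w^2 + 10*w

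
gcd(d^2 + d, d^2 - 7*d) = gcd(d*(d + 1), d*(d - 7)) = d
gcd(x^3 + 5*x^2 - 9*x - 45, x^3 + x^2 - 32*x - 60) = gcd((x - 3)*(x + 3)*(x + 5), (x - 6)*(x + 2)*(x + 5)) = x + 5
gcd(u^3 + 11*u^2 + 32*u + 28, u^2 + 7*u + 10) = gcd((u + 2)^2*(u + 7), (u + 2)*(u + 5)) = u + 2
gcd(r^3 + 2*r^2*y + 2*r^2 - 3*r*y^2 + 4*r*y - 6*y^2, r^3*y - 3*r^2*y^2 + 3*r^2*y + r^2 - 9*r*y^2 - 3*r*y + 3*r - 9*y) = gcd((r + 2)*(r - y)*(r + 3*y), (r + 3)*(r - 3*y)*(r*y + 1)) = 1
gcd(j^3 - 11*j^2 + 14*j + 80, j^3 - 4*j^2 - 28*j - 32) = j^2 - 6*j - 16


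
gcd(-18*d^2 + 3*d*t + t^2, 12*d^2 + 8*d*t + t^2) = 6*d + t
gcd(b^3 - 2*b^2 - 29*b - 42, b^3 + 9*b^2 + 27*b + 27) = b + 3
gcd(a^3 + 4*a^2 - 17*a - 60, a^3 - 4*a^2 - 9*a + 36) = a^2 - a - 12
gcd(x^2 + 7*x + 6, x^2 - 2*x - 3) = x + 1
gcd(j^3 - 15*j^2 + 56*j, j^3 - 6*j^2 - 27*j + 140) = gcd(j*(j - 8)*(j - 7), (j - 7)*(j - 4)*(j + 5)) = j - 7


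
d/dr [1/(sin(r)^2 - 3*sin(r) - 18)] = (3 - 2*sin(r))*cos(r)/((sin(r) - 6)^2*(sin(r) + 3)^2)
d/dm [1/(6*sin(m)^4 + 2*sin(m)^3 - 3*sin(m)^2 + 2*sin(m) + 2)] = 2*(-12*sin(m)^3 - 3*sin(m)^2 + 3*sin(m) - 1)*cos(m)/(6*sin(m)^4 + 2*sin(m)^3 - 3*sin(m)^2 + 2*sin(m) + 2)^2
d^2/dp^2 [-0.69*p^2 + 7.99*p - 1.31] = -1.38000000000000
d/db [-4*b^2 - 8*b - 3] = -8*b - 8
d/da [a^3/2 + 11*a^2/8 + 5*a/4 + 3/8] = 3*a^2/2 + 11*a/4 + 5/4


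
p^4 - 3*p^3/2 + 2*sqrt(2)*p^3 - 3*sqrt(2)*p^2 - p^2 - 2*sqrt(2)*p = p*(p - 2)*(p + 1/2)*(p + 2*sqrt(2))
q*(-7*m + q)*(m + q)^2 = -7*m^3*q - 13*m^2*q^2 - 5*m*q^3 + q^4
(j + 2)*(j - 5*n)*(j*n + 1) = j^3*n - 5*j^2*n^2 + 2*j^2*n + j^2 - 10*j*n^2 - 5*j*n + 2*j - 10*n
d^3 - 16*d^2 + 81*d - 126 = (d - 7)*(d - 6)*(d - 3)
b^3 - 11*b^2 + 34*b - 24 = (b - 6)*(b - 4)*(b - 1)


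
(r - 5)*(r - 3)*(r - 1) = r^3 - 9*r^2 + 23*r - 15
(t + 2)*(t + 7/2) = t^2 + 11*t/2 + 7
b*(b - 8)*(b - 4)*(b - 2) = b^4 - 14*b^3 + 56*b^2 - 64*b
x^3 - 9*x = x*(x - 3)*(x + 3)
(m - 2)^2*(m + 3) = m^3 - m^2 - 8*m + 12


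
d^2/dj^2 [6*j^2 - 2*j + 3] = 12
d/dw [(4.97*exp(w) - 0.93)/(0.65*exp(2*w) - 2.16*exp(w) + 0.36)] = (-3.2305*exp(2*w) + 1.209*exp(w) - 0.2196)*exp(w)/(0.4225*exp(4*w) - 2.808*exp(3*w) + 5.1336*exp(2*w) - 1.5552*exp(w) + 0.1296)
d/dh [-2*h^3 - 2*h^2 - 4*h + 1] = -6*h^2 - 4*h - 4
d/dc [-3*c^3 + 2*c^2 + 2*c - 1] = -9*c^2 + 4*c + 2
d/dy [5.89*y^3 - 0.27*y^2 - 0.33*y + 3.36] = 17.67*y^2 - 0.54*y - 0.33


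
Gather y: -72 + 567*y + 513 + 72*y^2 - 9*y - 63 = 72*y^2 + 558*y + 378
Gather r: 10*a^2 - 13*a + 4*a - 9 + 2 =10*a^2 - 9*a - 7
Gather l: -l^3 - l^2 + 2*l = -l^3 - l^2 + 2*l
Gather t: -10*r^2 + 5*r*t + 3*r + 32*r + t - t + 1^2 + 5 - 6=-10*r^2 + 5*r*t + 35*r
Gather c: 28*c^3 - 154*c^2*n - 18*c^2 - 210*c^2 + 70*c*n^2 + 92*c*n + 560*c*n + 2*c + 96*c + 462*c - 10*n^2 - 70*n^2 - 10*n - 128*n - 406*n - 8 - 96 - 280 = 28*c^3 + c^2*(-154*n - 228) + c*(70*n^2 + 652*n + 560) - 80*n^2 - 544*n - 384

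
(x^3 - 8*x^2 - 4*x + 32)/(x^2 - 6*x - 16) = x - 2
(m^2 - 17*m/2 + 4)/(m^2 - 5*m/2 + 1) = (m - 8)/(m - 2)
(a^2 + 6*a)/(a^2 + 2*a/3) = 3*(a + 6)/(3*a + 2)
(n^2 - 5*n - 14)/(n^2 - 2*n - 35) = (n + 2)/(n + 5)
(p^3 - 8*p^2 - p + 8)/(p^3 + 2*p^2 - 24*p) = (p^3 - 8*p^2 - p + 8)/(p*(p^2 + 2*p - 24))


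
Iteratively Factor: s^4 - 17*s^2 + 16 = (s - 4)*(s^3 + 4*s^2 - s - 4) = (s - 4)*(s + 1)*(s^2 + 3*s - 4) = (s - 4)*(s - 1)*(s + 1)*(s + 4)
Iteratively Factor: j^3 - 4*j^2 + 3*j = (j)*(j^2 - 4*j + 3) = j*(j - 1)*(j - 3)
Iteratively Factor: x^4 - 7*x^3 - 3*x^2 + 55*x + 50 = (x - 5)*(x^3 - 2*x^2 - 13*x - 10) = (x - 5)^2*(x^2 + 3*x + 2) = (x - 5)^2*(x + 1)*(x + 2)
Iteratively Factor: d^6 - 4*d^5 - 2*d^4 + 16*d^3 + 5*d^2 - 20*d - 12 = (d - 2)*(d^5 - 2*d^4 - 6*d^3 + 4*d^2 + 13*d + 6) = (d - 2)*(d + 1)*(d^4 - 3*d^3 - 3*d^2 + 7*d + 6) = (d - 2)^2*(d + 1)*(d^3 - d^2 - 5*d - 3) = (d - 3)*(d - 2)^2*(d + 1)*(d^2 + 2*d + 1) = (d - 3)*(d - 2)^2*(d + 1)^2*(d + 1)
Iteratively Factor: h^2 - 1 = (h + 1)*(h - 1)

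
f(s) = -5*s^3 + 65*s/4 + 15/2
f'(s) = 65/4 - 15*s^2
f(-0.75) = -2.58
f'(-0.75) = 7.81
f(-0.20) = 4.29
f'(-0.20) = 15.65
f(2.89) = -66.23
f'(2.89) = -109.03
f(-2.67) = 59.28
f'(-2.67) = -90.68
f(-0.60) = -1.17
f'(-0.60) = 10.85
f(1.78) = 8.23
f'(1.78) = -31.28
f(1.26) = 17.97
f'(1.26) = -7.56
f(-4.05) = 273.84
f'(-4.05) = -229.79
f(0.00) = 7.50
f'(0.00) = 16.25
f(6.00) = -975.00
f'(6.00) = -523.75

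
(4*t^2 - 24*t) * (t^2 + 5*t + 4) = 4*t^4 - 4*t^3 - 104*t^2 - 96*t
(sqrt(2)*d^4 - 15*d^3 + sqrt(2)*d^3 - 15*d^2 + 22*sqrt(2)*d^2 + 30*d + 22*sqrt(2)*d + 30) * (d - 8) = sqrt(2)*d^5 - 15*d^4 - 7*sqrt(2)*d^4 + 14*sqrt(2)*d^3 + 105*d^3 - 154*sqrt(2)*d^2 + 150*d^2 - 176*sqrt(2)*d - 210*d - 240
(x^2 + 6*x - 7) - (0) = x^2 + 6*x - 7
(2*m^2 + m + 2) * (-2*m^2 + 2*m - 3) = -4*m^4 + 2*m^3 - 8*m^2 + m - 6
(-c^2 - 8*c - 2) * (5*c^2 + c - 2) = -5*c^4 - 41*c^3 - 16*c^2 + 14*c + 4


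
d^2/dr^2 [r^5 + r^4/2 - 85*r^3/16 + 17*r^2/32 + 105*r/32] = 20*r^3 + 6*r^2 - 255*r/8 + 17/16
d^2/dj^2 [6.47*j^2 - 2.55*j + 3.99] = 12.9400000000000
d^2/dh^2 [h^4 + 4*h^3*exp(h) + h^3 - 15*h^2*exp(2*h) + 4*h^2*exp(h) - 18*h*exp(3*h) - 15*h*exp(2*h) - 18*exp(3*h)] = 4*h^3*exp(h) - 60*h^2*exp(2*h) + 28*h^2*exp(h) + 12*h^2 - 162*h*exp(3*h) - 180*h*exp(2*h) + 40*h*exp(h) + 6*h - 270*exp(3*h) - 90*exp(2*h) + 8*exp(h)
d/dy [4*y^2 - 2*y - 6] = 8*y - 2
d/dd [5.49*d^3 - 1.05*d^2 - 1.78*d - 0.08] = 16.47*d^2 - 2.1*d - 1.78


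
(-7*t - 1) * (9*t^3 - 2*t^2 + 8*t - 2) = -63*t^4 + 5*t^3 - 54*t^2 + 6*t + 2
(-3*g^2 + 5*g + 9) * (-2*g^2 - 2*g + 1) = 6*g^4 - 4*g^3 - 31*g^2 - 13*g + 9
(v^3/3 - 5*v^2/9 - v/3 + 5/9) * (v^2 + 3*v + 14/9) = v^5/3 + 4*v^4/9 - 40*v^3/27 - 106*v^2/81 + 31*v/27 + 70/81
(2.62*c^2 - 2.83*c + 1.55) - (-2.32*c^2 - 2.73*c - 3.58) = 4.94*c^2 - 0.1*c + 5.13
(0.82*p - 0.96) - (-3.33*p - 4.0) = 4.15*p + 3.04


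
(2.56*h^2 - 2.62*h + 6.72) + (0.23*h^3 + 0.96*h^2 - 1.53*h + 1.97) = 0.23*h^3 + 3.52*h^2 - 4.15*h + 8.69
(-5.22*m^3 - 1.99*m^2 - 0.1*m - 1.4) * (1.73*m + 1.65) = -9.0306*m^4 - 12.0557*m^3 - 3.4565*m^2 - 2.587*m - 2.31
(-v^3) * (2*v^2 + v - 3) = -2*v^5 - v^4 + 3*v^3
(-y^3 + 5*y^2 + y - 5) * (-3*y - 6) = 3*y^4 - 9*y^3 - 33*y^2 + 9*y + 30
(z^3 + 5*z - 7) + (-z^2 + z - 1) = z^3 - z^2 + 6*z - 8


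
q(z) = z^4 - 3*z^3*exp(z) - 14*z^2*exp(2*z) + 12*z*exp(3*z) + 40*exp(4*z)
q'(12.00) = 112269688664663486857863.61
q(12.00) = 28067564412330397628864.41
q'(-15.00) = -13500.00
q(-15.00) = 50625.00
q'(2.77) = 10755303.66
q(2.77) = 2701216.76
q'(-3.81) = -220.59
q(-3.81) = 214.29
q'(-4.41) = -342.13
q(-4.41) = 381.32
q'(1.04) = 10862.99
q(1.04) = 2715.90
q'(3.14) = 46932554.86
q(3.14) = 11786175.39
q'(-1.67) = -21.95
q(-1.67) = 8.94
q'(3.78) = 601201784.38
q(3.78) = 150857019.76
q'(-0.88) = -0.93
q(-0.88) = 0.01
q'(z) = -3*z^3*exp(z) + 4*z^3 - 28*z^2*exp(2*z) - 9*z^2*exp(z) + 36*z*exp(3*z) - 28*z*exp(2*z) + 160*exp(4*z) + 12*exp(3*z)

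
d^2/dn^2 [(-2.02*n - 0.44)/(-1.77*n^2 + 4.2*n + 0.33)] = ((15.4104 - 21.4524*n)*(-1.77*n^2 + 4.2*n + 0.33) - (2.02*n + 0.44)*(3.54*n - 4.2)*(7.08*n - 8.4))/(-1.77*n^2 + 4.2*n + 0.33)^3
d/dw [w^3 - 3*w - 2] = 3*w^2 - 3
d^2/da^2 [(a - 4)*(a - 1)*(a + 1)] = 6*a - 8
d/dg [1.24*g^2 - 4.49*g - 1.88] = 2.48*g - 4.49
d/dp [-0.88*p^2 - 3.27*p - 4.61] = -1.76*p - 3.27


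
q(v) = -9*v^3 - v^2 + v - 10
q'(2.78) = -213.23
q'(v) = -27*v^2 - 2*v + 1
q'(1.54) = -66.11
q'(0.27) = -1.51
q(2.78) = -208.31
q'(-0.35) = -1.61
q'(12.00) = -3911.00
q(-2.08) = 64.58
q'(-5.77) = -886.37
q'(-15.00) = -6044.00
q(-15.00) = 30125.00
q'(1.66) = -76.72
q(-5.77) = 1679.84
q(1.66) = -52.26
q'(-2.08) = -111.65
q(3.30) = -341.02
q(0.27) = -9.98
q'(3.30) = -299.63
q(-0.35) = -10.09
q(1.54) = -43.70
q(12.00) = -15694.00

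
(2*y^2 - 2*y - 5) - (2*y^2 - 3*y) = y - 5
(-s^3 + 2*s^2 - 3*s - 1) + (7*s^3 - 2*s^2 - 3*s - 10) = 6*s^3 - 6*s - 11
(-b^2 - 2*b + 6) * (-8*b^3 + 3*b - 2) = 8*b^5 + 16*b^4 - 51*b^3 - 4*b^2 + 22*b - 12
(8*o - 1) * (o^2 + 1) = 8*o^3 - o^2 + 8*o - 1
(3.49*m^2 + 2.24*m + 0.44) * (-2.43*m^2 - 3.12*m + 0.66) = -8.4807*m^4 - 16.332*m^3 - 5.7546*m^2 + 0.1056*m + 0.2904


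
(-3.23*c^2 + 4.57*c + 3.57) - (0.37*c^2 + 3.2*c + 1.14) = -3.6*c^2 + 1.37*c + 2.43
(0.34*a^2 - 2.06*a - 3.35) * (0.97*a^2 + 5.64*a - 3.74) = 0.3298*a^4 - 0.0806*a^3 - 16.1395*a^2 - 11.1896*a + 12.529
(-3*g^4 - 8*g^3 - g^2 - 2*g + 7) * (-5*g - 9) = 15*g^5 + 67*g^4 + 77*g^3 + 19*g^2 - 17*g - 63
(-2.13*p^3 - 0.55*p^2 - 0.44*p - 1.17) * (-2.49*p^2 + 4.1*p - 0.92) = 5.3037*p^5 - 7.3635*p^4 + 0.8002*p^3 + 1.6153*p^2 - 4.3922*p + 1.0764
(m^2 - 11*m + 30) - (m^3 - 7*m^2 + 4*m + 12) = -m^3 + 8*m^2 - 15*m + 18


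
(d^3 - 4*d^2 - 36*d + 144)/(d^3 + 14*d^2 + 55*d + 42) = (d^2 - 10*d + 24)/(d^2 + 8*d + 7)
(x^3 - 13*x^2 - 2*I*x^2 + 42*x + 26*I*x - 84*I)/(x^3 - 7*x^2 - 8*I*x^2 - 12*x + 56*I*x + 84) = (x - 6)/(x - 6*I)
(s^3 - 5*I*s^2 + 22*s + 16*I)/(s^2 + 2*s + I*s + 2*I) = (s^2 - 6*I*s + 16)/(s + 2)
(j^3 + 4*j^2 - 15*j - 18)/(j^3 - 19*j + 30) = (j^2 + 7*j + 6)/(j^2 + 3*j - 10)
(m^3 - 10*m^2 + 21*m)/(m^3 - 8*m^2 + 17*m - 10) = m*(m^2 - 10*m + 21)/(m^3 - 8*m^2 + 17*m - 10)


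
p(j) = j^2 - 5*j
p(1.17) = -4.48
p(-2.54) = 19.15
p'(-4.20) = -13.40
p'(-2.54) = -10.08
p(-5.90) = 64.31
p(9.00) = 36.00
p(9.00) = 36.00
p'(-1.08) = -7.16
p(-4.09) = 37.18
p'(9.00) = 13.00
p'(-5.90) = -16.80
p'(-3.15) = -11.30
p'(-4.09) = -13.18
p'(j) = 2*j - 5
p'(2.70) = 0.40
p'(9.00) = 13.00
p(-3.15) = 25.67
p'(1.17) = -2.66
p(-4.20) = 38.64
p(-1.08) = 6.57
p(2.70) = -6.21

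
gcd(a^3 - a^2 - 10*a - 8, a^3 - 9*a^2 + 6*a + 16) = a + 1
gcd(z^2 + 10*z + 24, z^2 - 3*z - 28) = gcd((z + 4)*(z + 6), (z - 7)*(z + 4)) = z + 4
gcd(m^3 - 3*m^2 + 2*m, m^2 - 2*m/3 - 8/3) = m - 2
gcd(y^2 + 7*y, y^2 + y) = y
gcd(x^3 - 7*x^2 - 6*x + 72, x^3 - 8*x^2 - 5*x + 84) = x^2 - x - 12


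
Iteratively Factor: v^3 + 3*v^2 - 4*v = (v + 4)*(v^2 - v) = v*(v + 4)*(v - 1)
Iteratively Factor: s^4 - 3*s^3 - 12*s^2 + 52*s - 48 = (s - 2)*(s^3 - s^2 - 14*s + 24) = (s - 3)*(s - 2)*(s^2 + 2*s - 8) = (s - 3)*(s - 2)*(s + 4)*(s - 2)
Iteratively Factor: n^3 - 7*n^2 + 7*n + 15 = (n - 5)*(n^2 - 2*n - 3) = (n - 5)*(n - 3)*(n + 1)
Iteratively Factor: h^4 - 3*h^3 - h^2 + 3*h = (h - 3)*(h^3 - h) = h*(h - 3)*(h^2 - 1) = h*(h - 3)*(h + 1)*(h - 1)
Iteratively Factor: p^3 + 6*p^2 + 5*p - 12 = (p + 3)*(p^2 + 3*p - 4) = (p + 3)*(p + 4)*(p - 1)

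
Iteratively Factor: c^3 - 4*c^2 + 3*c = (c)*(c^2 - 4*c + 3) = c*(c - 3)*(c - 1)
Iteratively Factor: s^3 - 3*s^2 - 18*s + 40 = (s + 4)*(s^2 - 7*s + 10) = (s - 2)*(s + 4)*(s - 5)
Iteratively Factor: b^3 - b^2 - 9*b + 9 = (b - 3)*(b^2 + 2*b - 3) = (b - 3)*(b + 3)*(b - 1)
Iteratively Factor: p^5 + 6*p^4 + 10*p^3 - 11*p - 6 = (p + 1)*(p^4 + 5*p^3 + 5*p^2 - 5*p - 6) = (p - 1)*(p + 1)*(p^3 + 6*p^2 + 11*p + 6) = (p - 1)*(p + 1)^2*(p^2 + 5*p + 6) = (p - 1)*(p + 1)^2*(p + 2)*(p + 3)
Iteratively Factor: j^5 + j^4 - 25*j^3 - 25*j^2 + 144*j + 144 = (j + 3)*(j^4 - 2*j^3 - 19*j^2 + 32*j + 48) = (j + 3)*(j + 4)*(j^3 - 6*j^2 + 5*j + 12) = (j - 3)*(j + 3)*(j + 4)*(j^2 - 3*j - 4) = (j - 4)*(j - 3)*(j + 3)*(j + 4)*(j + 1)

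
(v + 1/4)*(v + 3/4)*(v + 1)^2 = v^4 + 3*v^3 + 51*v^2/16 + 11*v/8 + 3/16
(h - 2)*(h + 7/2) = h^2 + 3*h/2 - 7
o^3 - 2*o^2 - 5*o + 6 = (o - 3)*(o - 1)*(o + 2)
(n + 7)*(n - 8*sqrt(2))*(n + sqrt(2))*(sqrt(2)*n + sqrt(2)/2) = sqrt(2)*n^4 - 14*n^3 + 15*sqrt(2)*n^3/2 - 105*n^2 - 25*sqrt(2)*n^2/2 - 120*sqrt(2)*n - 49*n - 56*sqrt(2)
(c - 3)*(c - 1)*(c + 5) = c^3 + c^2 - 17*c + 15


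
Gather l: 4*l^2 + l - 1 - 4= 4*l^2 + l - 5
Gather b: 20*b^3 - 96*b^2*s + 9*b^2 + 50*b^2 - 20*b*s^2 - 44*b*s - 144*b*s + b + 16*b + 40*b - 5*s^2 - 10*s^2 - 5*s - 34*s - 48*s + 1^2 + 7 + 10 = 20*b^3 + b^2*(59 - 96*s) + b*(-20*s^2 - 188*s + 57) - 15*s^2 - 87*s + 18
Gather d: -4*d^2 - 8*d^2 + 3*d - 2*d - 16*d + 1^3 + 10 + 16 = -12*d^2 - 15*d + 27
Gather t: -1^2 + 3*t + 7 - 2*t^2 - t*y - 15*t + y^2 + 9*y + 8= -2*t^2 + t*(-y - 12) + y^2 + 9*y + 14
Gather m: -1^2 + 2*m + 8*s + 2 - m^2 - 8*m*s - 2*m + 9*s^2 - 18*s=-m^2 - 8*m*s + 9*s^2 - 10*s + 1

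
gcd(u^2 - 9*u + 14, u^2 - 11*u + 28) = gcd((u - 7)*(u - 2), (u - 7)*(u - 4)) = u - 7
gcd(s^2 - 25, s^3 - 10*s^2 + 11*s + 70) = s - 5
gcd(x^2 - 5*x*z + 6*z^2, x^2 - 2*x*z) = x - 2*z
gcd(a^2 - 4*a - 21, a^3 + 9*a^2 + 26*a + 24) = a + 3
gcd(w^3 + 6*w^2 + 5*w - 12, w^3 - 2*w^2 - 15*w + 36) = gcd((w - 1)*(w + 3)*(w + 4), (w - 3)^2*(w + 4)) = w + 4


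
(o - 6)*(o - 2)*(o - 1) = o^3 - 9*o^2 + 20*o - 12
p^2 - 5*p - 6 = (p - 6)*(p + 1)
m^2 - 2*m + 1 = (m - 1)^2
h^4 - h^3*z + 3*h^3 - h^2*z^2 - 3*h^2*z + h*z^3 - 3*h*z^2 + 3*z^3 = (h + 3)*(h - z)^2*(h + z)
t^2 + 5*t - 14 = (t - 2)*(t + 7)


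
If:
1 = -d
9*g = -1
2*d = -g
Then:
No Solution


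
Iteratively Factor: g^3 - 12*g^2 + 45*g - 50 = (g - 5)*(g^2 - 7*g + 10) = (g - 5)*(g - 2)*(g - 5)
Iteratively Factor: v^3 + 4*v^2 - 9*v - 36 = (v + 4)*(v^2 - 9) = (v - 3)*(v + 4)*(v + 3)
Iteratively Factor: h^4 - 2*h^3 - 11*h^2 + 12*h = (h)*(h^3 - 2*h^2 - 11*h + 12) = h*(h + 3)*(h^2 - 5*h + 4) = h*(h - 4)*(h + 3)*(h - 1)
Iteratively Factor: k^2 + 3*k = (k)*(k + 3)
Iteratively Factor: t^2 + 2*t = (t)*(t + 2)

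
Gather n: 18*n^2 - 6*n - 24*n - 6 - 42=18*n^2 - 30*n - 48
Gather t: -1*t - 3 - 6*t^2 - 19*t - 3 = -6*t^2 - 20*t - 6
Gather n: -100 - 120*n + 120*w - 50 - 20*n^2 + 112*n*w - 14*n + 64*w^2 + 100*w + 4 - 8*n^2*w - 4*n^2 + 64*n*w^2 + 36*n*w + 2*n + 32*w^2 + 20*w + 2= n^2*(-8*w - 24) + n*(64*w^2 + 148*w - 132) + 96*w^2 + 240*w - 144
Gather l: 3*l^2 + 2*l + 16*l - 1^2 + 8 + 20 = 3*l^2 + 18*l + 27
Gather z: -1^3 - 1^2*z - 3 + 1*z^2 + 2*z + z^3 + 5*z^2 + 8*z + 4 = z^3 + 6*z^2 + 9*z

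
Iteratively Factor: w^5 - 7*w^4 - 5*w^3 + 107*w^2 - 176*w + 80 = (w - 5)*(w^4 - 2*w^3 - 15*w^2 + 32*w - 16) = (w - 5)*(w + 4)*(w^3 - 6*w^2 + 9*w - 4) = (w - 5)*(w - 1)*(w + 4)*(w^2 - 5*w + 4) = (w - 5)*(w - 1)^2*(w + 4)*(w - 4)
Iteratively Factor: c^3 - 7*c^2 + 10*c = (c)*(c^2 - 7*c + 10) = c*(c - 5)*(c - 2)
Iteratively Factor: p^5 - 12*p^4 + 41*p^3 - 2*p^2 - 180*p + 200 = (p - 5)*(p^4 - 7*p^3 + 6*p^2 + 28*p - 40) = (p - 5)*(p - 2)*(p^3 - 5*p^2 - 4*p + 20) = (p - 5)*(p - 2)*(p + 2)*(p^2 - 7*p + 10) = (p - 5)^2*(p - 2)*(p + 2)*(p - 2)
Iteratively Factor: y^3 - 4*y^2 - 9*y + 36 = (y + 3)*(y^2 - 7*y + 12) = (y - 3)*(y + 3)*(y - 4)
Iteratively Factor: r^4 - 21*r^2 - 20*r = (r + 1)*(r^3 - r^2 - 20*r) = (r + 1)*(r + 4)*(r^2 - 5*r) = r*(r + 1)*(r + 4)*(r - 5)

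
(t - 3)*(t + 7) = t^2 + 4*t - 21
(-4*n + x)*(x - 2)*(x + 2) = -4*n*x^2 + 16*n + x^3 - 4*x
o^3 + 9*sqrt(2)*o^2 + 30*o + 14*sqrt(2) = (o + sqrt(2))^2*(o + 7*sqrt(2))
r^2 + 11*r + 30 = (r + 5)*(r + 6)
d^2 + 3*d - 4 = (d - 1)*(d + 4)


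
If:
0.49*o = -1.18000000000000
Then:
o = -2.41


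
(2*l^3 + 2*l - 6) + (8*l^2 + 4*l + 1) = 2*l^3 + 8*l^2 + 6*l - 5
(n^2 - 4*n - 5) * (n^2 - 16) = n^4 - 4*n^3 - 21*n^2 + 64*n + 80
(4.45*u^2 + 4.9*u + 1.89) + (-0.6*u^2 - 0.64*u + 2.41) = 3.85*u^2 + 4.26*u + 4.3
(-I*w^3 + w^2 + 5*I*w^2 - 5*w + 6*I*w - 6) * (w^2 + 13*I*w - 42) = -I*w^5 + 14*w^4 + 5*I*w^4 - 70*w^3 + 61*I*w^3 - 126*w^2 - 275*I*w^2 + 210*w - 330*I*w + 252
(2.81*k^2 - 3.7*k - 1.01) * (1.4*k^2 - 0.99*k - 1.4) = 3.934*k^4 - 7.9619*k^3 - 1.685*k^2 + 6.1799*k + 1.414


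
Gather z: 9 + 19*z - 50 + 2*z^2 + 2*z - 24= 2*z^2 + 21*z - 65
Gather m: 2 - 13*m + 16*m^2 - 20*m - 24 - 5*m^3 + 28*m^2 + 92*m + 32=-5*m^3 + 44*m^2 + 59*m + 10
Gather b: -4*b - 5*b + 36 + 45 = 81 - 9*b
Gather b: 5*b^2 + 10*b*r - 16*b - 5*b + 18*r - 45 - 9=5*b^2 + b*(10*r - 21) + 18*r - 54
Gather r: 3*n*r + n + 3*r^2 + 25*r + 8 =n + 3*r^2 + r*(3*n + 25) + 8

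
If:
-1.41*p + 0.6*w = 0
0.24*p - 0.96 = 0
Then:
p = 4.00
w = 9.40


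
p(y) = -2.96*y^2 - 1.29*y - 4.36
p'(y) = -5.92*y - 1.29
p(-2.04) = -14.05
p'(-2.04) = 10.79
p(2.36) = -23.89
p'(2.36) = -15.26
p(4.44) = -68.44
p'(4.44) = -27.57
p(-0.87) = -5.48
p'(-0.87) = 3.86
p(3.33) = -41.48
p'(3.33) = -21.00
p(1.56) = -13.58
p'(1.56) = -10.53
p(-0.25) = -4.22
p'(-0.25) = 0.19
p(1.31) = -11.13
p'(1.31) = -9.05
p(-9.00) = -232.51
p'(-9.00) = 51.99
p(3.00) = -34.87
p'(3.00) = -19.05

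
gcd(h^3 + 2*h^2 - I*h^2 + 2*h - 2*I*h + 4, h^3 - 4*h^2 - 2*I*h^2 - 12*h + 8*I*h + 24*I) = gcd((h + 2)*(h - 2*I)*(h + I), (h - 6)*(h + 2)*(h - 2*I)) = h^2 + h*(2 - 2*I) - 4*I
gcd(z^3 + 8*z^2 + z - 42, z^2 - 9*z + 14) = z - 2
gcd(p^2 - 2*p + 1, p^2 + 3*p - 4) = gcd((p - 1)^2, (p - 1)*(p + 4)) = p - 1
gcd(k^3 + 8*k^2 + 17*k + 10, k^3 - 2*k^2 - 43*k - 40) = k^2 + 6*k + 5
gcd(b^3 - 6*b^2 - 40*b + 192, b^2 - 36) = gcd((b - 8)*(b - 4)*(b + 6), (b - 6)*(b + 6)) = b + 6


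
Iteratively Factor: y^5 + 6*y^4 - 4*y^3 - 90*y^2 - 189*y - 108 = (y + 3)*(y^4 + 3*y^3 - 13*y^2 - 51*y - 36) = (y + 3)^2*(y^3 - 13*y - 12) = (y + 3)^3*(y^2 - 3*y - 4) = (y + 1)*(y + 3)^3*(y - 4)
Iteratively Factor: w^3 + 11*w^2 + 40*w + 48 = (w + 4)*(w^2 + 7*w + 12) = (w + 4)^2*(w + 3)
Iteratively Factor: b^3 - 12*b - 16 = (b - 4)*(b^2 + 4*b + 4) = (b - 4)*(b + 2)*(b + 2)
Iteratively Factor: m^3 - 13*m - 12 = (m - 4)*(m^2 + 4*m + 3) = (m - 4)*(m + 3)*(m + 1)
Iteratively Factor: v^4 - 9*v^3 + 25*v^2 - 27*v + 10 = (v - 2)*(v^3 - 7*v^2 + 11*v - 5) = (v - 2)*(v - 1)*(v^2 - 6*v + 5) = (v - 2)*(v - 1)^2*(v - 5)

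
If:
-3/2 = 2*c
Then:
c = -3/4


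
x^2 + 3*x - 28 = (x - 4)*(x + 7)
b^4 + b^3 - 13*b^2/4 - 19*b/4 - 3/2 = (b - 2)*(b + 1/2)*(b + 1)*(b + 3/2)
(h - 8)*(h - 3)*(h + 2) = h^3 - 9*h^2 + 2*h + 48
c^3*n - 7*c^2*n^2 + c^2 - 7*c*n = c*(c - 7*n)*(c*n + 1)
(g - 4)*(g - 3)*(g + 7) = g^3 - 37*g + 84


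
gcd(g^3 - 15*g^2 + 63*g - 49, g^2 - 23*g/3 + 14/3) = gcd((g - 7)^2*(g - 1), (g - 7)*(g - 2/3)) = g - 7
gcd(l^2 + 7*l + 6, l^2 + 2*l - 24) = l + 6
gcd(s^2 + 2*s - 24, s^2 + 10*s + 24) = s + 6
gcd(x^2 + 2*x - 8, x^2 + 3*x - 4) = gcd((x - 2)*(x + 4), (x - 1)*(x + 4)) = x + 4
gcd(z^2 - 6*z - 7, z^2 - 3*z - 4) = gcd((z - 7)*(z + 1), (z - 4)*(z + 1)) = z + 1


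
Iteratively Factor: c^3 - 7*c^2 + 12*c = (c - 4)*(c^2 - 3*c) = c*(c - 4)*(c - 3)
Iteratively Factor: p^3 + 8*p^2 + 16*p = (p + 4)*(p^2 + 4*p) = p*(p + 4)*(p + 4)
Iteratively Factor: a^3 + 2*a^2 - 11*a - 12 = (a - 3)*(a^2 + 5*a + 4) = (a - 3)*(a + 1)*(a + 4)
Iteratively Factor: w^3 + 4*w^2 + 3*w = (w + 1)*(w^2 + 3*w) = (w + 1)*(w + 3)*(w)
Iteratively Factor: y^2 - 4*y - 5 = (y - 5)*(y + 1)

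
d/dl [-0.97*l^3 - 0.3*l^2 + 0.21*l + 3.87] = -2.91*l^2 - 0.6*l + 0.21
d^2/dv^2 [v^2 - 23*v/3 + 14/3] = 2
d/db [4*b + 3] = 4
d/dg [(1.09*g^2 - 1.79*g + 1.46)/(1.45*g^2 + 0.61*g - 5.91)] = (3.2604*g^2 - 17.1178*g + 9.6883)/(2.1025*g^4 + 1.769*g^3 - 16.7669*g^2 - 7.2102*g + 34.9281)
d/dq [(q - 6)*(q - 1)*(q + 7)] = 3*q^2 - 43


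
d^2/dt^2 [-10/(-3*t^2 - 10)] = 60*(9*t^2 - 10)/(3*t^2 + 10)^3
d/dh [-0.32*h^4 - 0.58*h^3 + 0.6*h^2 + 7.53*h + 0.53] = -1.28*h^3 - 1.74*h^2 + 1.2*h + 7.53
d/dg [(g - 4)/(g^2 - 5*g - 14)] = (g^2 - 5*g - (g - 4)*(2*g - 5) - 14)/(-g^2 + 5*g + 14)^2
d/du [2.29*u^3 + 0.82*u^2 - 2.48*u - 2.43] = 6.87*u^2 + 1.64*u - 2.48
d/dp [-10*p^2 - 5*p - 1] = -20*p - 5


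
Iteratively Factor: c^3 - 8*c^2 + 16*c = (c - 4)*(c^2 - 4*c) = c*(c - 4)*(c - 4)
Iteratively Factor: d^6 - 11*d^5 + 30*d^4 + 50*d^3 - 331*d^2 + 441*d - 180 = (d - 3)*(d^5 - 8*d^4 + 6*d^3 + 68*d^2 - 127*d + 60) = (d - 3)*(d - 1)*(d^4 - 7*d^3 - d^2 + 67*d - 60) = (d - 5)*(d - 3)*(d - 1)*(d^3 - 2*d^2 - 11*d + 12) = (d - 5)*(d - 4)*(d - 3)*(d - 1)*(d^2 + 2*d - 3) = (d - 5)*(d - 4)*(d - 3)*(d - 1)*(d + 3)*(d - 1)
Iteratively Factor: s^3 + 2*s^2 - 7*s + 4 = (s - 1)*(s^2 + 3*s - 4) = (s - 1)*(s + 4)*(s - 1)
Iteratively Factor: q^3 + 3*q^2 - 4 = (q + 2)*(q^2 + q - 2) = (q - 1)*(q + 2)*(q + 2)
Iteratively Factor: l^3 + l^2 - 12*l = (l + 4)*(l^2 - 3*l) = (l - 3)*(l + 4)*(l)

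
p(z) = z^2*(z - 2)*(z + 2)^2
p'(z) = z^2*(z - 2)*(2*z + 4) + z^2*(z + 2)^2 + 2*z*(z - 2)*(z + 2)^2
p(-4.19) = -521.20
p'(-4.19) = 808.97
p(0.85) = -6.75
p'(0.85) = -14.75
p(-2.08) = -0.11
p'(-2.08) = 2.96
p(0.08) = -0.05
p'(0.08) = -1.35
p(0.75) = -5.32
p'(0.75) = -13.79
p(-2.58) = -10.26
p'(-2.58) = 45.55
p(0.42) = -1.63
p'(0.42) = -8.09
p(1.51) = -13.76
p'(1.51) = 2.02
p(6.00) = 9216.00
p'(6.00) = 7680.00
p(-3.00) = -45.00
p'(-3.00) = 129.00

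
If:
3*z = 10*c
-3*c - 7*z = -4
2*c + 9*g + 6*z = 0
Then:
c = 12/79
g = -88/237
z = 40/79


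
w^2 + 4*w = w*(w + 4)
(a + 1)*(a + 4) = a^2 + 5*a + 4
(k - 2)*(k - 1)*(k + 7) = k^3 + 4*k^2 - 19*k + 14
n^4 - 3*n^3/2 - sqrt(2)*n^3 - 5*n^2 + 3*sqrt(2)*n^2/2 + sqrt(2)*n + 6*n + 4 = (n - 2)*(n + 1/2)*(n - 2*sqrt(2))*(n + sqrt(2))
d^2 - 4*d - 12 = (d - 6)*(d + 2)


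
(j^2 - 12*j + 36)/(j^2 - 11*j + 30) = (j - 6)/(j - 5)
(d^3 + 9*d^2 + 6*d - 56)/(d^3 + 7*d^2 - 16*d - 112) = (d - 2)/(d - 4)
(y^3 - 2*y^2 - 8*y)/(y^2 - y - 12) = y*(y + 2)/(y + 3)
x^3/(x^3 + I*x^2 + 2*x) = x^2/(x^2 + I*x + 2)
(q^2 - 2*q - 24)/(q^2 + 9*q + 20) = (q - 6)/(q + 5)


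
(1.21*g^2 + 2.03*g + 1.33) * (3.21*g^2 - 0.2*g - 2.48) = 3.8841*g^4 + 6.2743*g^3 + 0.8625*g^2 - 5.3004*g - 3.2984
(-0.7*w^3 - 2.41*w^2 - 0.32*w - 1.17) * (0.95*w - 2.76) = -0.665*w^4 - 0.3575*w^3 + 6.3476*w^2 - 0.2283*w + 3.2292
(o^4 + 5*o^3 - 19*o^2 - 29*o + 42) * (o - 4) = o^5 + o^4 - 39*o^3 + 47*o^2 + 158*o - 168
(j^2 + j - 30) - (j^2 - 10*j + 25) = 11*j - 55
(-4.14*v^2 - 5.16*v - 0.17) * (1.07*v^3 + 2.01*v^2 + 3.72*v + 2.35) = -4.4298*v^5 - 13.8426*v^4 - 25.9543*v^3 - 29.2659*v^2 - 12.7584*v - 0.3995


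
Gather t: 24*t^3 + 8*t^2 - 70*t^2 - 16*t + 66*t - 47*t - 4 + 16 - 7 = 24*t^3 - 62*t^2 + 3*t + 5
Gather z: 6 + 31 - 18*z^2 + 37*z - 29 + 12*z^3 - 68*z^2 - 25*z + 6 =12*z^3 - 86*z^2 + 12*z + 14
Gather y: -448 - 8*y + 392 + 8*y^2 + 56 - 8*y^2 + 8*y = 0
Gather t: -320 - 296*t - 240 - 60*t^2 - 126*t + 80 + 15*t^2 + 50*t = -45*t^2 - 372*t - 480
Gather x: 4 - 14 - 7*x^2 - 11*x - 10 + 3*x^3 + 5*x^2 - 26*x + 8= 3*x^3 - 2*x^2 - 37*x - 12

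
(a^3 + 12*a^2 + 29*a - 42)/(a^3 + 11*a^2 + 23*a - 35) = (a + 6)/(a + 5)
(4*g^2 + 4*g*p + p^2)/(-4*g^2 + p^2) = (2*g + p)/(-2*g + p)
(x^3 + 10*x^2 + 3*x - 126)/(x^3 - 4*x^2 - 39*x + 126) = (x + 7)/(x - 7)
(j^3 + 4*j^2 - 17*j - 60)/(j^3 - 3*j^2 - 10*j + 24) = (j + 5)/(j - 2)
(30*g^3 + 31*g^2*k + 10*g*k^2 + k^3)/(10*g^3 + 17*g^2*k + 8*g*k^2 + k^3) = (3*g + k)/(g + k)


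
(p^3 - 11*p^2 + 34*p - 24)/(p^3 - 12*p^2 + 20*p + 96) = (p^2 - 5*p + 4)/(p^2 - 6*p - 16)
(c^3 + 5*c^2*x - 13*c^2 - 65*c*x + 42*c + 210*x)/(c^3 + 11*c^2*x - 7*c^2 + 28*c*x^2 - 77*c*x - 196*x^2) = (c^2 + 5*c*x - 6*c - 30*x)/(c^2 + 11*c*x + 28*x^2)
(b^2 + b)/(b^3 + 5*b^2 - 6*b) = (b + 1)/(b^2 + 5*b - 6)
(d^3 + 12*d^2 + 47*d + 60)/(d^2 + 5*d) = d + 7 + 12/d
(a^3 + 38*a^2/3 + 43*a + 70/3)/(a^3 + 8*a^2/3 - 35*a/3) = (3*a^2 + 23*a + 14)/(a*(3*a - 7))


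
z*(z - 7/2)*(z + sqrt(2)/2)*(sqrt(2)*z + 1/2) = sqrt(2)*z^4 - 7*sqrt(2)*z^3/2 + 3*z^3/2 - 21*z^2/4 + sqrt(2)*z^2/4 - 7*sqrt(2)*z/8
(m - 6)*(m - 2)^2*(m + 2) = m^4 - 8*m^3 + 8*m^2 + 32*m - 48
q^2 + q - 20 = (q - 4)*(q + 5)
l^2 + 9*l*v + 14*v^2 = (l + 2*v)*(l + 7*v)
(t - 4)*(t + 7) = t^2 + 3*t - 28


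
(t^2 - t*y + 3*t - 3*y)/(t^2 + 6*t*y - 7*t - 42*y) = (t^2 - t*y + 3*t - 3*y)/(t^2 + 6*t*y - 7*t - 42*y)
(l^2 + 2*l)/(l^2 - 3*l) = (l + 2)/(l - 3)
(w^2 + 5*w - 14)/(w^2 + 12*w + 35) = (w - 2)/(w + 5)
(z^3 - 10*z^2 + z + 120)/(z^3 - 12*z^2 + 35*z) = (z^2 - 5*z - 24)/(z*(z - 7))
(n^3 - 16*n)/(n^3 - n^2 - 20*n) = (n - 4)/(n - 5)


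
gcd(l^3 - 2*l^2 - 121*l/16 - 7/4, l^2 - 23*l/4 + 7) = l - 4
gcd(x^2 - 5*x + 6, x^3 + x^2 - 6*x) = x - 2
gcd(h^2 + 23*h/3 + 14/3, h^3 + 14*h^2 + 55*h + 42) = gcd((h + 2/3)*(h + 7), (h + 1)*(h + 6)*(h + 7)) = h + 7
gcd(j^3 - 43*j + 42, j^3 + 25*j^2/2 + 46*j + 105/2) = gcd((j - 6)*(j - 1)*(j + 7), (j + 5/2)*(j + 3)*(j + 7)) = j + 7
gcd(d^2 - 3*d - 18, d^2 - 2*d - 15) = d + 3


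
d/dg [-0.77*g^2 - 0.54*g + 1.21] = -1.54*g - 0.54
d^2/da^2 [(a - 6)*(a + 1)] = 2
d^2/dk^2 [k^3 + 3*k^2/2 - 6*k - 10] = 6*k + 3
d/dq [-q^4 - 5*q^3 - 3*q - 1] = -4*q^3 - 15*q^2 - 3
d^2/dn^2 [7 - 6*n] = 0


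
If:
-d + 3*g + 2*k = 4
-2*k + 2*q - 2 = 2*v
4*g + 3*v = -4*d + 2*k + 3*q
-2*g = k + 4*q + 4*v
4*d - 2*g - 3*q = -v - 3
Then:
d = 113/274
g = 295/274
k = 81/137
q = 62/137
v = -156/137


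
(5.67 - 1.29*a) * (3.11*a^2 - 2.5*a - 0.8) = -4.0119*a^3 + 20.8587*a^2 - 13.143*a - 4.536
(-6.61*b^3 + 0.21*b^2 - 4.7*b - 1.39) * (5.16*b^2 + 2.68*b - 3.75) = -34.1076*b^5 - 16.6312*b^4 + 1.0983*b^3 - 20.5559*b^2 + 13.8998*b + 5.2125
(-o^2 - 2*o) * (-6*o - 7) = 6*o^3 + 19*o^2 + 14*o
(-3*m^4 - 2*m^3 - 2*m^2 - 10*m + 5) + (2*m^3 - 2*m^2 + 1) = -3*m^4 - 4*m^2 - 10*m + 6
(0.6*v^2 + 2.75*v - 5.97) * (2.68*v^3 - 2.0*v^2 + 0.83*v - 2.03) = 1.608*v^5 + 6.17*v^4 - 21.0016*v^3 + 13.0045*v^2 - 10.5376*v + 12.1191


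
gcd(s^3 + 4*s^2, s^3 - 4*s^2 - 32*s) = s^2 + 4*s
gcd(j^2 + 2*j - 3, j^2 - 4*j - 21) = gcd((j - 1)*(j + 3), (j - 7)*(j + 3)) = j + 3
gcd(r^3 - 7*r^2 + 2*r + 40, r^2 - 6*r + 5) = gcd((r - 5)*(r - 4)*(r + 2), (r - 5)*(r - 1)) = r - 5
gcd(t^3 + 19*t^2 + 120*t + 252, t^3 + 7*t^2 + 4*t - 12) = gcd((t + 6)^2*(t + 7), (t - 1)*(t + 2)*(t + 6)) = t + 6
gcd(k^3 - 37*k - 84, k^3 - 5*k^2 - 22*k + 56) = k^2 - 3*k - 28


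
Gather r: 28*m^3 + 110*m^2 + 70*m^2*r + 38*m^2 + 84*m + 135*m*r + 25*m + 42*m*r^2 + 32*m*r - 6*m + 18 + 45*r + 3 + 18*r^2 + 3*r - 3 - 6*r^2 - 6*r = 28*m^3 + 148*m^2 + 103*m + r^2*(42*m + 12) + r*(70*m^2 + 167*m + 42) + 18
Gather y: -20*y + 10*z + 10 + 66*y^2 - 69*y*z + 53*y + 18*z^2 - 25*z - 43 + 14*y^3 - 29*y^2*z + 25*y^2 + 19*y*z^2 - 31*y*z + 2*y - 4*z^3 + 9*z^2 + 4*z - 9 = 14*y^3 + y^2*(91 - 29*z) + y*(19*z^2 - 100*z + 35) - 4*z^3 + 27*z^2 - 11*z - 42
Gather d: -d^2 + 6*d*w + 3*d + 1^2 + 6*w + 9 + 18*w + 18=-d^2 + d*(6*w + 3) + 24*w + 28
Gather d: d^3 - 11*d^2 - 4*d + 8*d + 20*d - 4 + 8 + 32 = d^3 - 11*d^2 + 24*d + 36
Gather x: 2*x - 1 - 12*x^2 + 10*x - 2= -12*x^2 + 12*x - 3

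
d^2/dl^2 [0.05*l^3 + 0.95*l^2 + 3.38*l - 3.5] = 0.3*l + 1.9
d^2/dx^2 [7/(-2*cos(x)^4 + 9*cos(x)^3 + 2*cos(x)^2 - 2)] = 7*(-(1 - cos(4*x))*(27*cos(x) - 4*cos(2*x))^2 + (2*cos(x)^4 - 9*cos(x)^3 - 2*cos(x)^2 + 2)*(-32*(1 - cos(2*x))^2 + 27*cos(x) - 64*cos(2*x) + 81*cos(3*x) + 48))/(4*(2*cos(x)^4 - 9*cos(x)^3 - 2*cos(x)^2 + 2)^3)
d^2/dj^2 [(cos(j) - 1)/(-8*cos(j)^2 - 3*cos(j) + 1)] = (144*(1 - cos(2*j))^2*cos(j) - 70*(1 - cos(2*j))^2 - 52*cos(j) - 107*cos(2*j) + 90*cos(3*j) - 32*cos(5*j) + 201)/(3*cos(j) + 4*cos(2*j) + 3)^3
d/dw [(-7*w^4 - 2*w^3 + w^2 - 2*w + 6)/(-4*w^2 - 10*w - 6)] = (28*w^5 + 109*w^4 + 104*w^3 + 9*w^2 + 18*w + 36)/(2*(4*w^4 + 20*w^3 + 37*w^2 + 30*w + 9))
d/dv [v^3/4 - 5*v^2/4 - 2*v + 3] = 3*v^2/4 - 5*v/2 - 2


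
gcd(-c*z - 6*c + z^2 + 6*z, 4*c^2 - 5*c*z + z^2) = -c + z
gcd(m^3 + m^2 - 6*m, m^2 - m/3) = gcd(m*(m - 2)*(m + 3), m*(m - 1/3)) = m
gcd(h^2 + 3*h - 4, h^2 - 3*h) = 1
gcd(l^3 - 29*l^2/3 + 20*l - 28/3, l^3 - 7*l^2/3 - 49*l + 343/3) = l - 7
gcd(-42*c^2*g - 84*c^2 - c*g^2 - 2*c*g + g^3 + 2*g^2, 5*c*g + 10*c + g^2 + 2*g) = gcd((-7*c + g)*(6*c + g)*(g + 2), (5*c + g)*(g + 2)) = g + 2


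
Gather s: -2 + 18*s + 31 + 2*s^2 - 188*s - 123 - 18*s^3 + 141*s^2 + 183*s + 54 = -18*s^3 + 143*s^2 + 13*s - 40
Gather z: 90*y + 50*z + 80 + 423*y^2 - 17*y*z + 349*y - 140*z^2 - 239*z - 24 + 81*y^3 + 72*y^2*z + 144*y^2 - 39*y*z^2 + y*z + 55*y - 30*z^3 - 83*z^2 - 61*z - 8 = 81*y^3 + 567*y^2 + 494*y - 30*z^3 + z^2*(-39*y - 223) + z*(72*y^2 - 16*y - 250) + 48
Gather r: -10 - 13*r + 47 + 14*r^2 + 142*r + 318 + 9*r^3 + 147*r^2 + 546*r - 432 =9*r^3 + 161*r^2 + 675*r - 77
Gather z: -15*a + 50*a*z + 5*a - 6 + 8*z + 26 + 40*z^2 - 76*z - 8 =-10*a + 40*z^2 + z*(50*a - 68) + 12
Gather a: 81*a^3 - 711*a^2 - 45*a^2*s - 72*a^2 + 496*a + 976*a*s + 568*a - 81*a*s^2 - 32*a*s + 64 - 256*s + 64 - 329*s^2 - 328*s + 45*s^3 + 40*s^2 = 81*a^3 + a^2*(-45*s - 783) + a*(-81*s^2 + 944*s + 1064) + 45*s^3 - 289*s^2 - 584*s + 128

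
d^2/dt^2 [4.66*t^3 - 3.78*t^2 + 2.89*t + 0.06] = 27.96*t - 7.56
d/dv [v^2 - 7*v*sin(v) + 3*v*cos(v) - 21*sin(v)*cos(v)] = -3*v*sin(v) - 7*v*cos(v) + 2*v - 7*sin(v) + 3*cos(v) - 21*cos(2*v)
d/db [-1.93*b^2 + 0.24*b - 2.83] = 0.24 - 3.86*b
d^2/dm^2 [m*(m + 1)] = 2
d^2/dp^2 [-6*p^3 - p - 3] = -36*p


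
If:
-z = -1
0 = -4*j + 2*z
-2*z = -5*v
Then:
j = 1/2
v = 2/5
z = 1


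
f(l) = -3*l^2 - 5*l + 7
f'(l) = -6*l - 5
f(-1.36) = 8.25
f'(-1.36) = 3.16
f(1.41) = -6.01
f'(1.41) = -13.46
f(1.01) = -1.11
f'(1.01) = -11.06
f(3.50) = -47.25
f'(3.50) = -26.00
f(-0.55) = 8.84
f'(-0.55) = -1.70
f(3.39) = -44.43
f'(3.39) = -25.34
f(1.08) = -1.90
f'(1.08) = -11.48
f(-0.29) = 8.20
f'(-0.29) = -3.26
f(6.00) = -131.00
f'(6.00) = -41.00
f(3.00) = -35.00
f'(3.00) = -23.00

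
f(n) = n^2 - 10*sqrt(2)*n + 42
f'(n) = 2*n - 10*sqrt(2)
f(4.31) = -0.38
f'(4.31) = -5.52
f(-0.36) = 47.22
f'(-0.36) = -14.86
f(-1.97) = 73.74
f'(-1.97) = -18.08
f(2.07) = 17.01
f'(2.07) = -10.00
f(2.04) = 17.31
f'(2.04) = -10.06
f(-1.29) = 61.91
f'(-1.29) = -16.72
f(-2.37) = 81.13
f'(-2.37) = -18.88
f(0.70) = 32.59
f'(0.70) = -12.74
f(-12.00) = 355.71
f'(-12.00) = -38.14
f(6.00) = -6.85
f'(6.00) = -2.14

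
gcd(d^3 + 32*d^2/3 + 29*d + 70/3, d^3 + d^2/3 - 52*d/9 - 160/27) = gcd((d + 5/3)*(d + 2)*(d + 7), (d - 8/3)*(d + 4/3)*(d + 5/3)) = d + 5/3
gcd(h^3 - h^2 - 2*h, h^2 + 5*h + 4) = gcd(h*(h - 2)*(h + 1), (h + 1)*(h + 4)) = h + 1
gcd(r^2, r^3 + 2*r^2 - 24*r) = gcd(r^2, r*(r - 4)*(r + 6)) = r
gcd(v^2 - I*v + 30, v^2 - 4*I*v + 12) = v - 6*I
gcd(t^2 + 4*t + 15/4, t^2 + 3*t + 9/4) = t + 3/2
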